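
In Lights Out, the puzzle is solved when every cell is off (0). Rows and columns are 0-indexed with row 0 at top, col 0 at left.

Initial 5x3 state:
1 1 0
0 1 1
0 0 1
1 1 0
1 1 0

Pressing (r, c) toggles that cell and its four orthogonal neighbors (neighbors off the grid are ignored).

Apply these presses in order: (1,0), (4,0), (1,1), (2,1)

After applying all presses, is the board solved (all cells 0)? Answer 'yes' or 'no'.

Answer: yes

Derivation:
After press 1 at (1,0):
0 1 0
1 0 1
1 0 1
1 1 0
1 1 0

After press 2 at (4,0):
0 1 0
1 0 1
1 0 1
0 1 0
0 0 0

After press 3 at (1,1):
0 0 0
0 1 0
1 1 1
0 1 0
0 0 0

After press 4 at (2,1):
0 0 0
0 0 0
0 0 0
0 0 0
0 0 0

Lights still on: 0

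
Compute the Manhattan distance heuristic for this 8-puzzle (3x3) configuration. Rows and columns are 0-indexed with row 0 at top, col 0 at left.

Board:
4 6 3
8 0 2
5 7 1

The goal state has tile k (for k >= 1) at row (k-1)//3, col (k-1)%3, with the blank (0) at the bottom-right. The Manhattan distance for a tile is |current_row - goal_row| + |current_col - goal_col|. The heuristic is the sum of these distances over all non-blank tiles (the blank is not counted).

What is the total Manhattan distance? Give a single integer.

Answer: 14

Derivation:
Tile 4: at (0,0), goal (1,0), distance |0-1|+|0-0| = 1
Tile 6: at (0,1), goal (1,2), distance |0-1|+|1-2| = 2
Tile 3: at (0,2), goal (0,2), distance |0-0|+|2-2| = 0
Tile 8: at (1,0), goal (2,1), distance |1-2|+|0-1| = 2
Tile 2: at (1,2), goal (0,1), distance |1-0|+|2-1| = 2
Tile 5: at (2,0), goal (1,1), distance |2-1|+|0-1| = 2
Tile 7: at (2,1), goal (2,0), distance |2-2|+|1-0| = 1
Tile 1: at (2,2), goal (0,0), distance |2-0|+|2-0| = 4
Sum: 1 + 2 + 0 + 2 + 2 + 2 + 1 + 4 = 14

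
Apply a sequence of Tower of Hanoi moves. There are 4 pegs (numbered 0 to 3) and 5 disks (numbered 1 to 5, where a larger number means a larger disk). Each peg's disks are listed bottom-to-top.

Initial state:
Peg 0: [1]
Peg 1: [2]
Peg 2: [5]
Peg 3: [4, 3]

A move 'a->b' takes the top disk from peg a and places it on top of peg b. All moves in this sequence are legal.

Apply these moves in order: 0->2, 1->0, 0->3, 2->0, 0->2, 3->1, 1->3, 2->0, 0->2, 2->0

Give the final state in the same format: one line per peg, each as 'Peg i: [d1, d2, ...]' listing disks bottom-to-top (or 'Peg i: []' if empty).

Answer: Peg 0: [1]
Peg 1: []
Peg 2: [5]
Peg 3: [4, 3, 2]

Derivation:
After move 1 (0->2):
Peg 0: []
Peg 1: [2]
Peg 2: [5, 1]
Peg 3: [4, 3]

After move 2 (1->0):
Peg 0: [2]
Peg 1: []
Peg 2: [5, 1]
Peg 3: [4, 3]

After move 3 (0->3):
Peg 0: []
Peg 1: []
Peg 2: [5, 1]
Peg 3: [4, 3, 2]

After move 4 (2->0):
Peg 0: [1]
Peg 1: []
Peg 2: [5]
Peg 3: [4, 3, 2]

After move 5 (0->2):
Peg 0: []
Peg 1: []
Peg 2: [5, 1]
Peg 3: [4, 3, 2]

After move 6 (3->1):
Peg 0: []
Peg 1: [2]
Peg 2: [5, 1]
Peg 3: [4, 3]

After move 7 (1->3):
Peg 0: []
Peg 1: []
Peg 2: [5, 1]
Peg 3: [4, 3, 2]

After move 8 (2->0):
Peg 0: [1]
Peg 1: []
Peg 2: [5]
Peg 3: [4, 3, 2]

After move 9 (0->2):
Peg 0: []
Peg 1: []
Peg 2: [5, 1]
Peg 3: [4, 3, 2]

After move 10 (2->0):
Peg 0: [1]
Peg 1: []
Peg 2: [5]
Peg 3: [4, 3, 2]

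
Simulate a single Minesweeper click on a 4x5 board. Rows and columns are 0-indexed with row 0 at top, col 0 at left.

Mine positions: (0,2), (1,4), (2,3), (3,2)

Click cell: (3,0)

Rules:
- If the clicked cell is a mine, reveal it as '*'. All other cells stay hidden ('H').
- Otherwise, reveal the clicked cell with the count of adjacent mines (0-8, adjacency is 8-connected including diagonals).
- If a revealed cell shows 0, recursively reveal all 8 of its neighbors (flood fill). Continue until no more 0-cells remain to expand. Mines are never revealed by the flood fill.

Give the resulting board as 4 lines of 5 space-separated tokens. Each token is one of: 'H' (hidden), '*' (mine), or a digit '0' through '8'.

0 1 H H H
0 1 H H H
0 1 H H H
0 1 H H H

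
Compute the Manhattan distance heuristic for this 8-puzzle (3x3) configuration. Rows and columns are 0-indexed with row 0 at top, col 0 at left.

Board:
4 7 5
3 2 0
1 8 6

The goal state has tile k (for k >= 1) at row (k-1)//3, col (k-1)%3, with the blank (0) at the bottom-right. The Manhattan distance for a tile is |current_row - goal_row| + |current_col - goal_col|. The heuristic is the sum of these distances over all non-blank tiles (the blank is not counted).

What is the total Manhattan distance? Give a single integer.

Answer: 13

Derivation:
Tile 4: at (0,0), goal (1,0), distance |0-1|+|0-0| = 1
Tile 7: at (0,1), goal (2,0), distance |0-2|+|1-0| = 3
Tile 5: at (0,2), goal (1,1), distance |0-1|+|2-1| = 2
Tile 3: at (1,0), goal (0,2), distance |1-0|+|0-2| = 3
Tile 2: at (1,1), goal (0,1), distance |1-0|+|1-1| = 1
Tile 1: at (2,0), goal (0,0), distance |2-0|+|0-0| = 2
Tile 8: at (2,1), goal (2,1), distance |2-2|+|1-1| = 0
Tile 6: at (2,2), goal (1,2), distance |2-1|+|2-2| = 1
Sum: 1 + 3 + 2 + 3 + 1 + 2 + 0 + 1 = 13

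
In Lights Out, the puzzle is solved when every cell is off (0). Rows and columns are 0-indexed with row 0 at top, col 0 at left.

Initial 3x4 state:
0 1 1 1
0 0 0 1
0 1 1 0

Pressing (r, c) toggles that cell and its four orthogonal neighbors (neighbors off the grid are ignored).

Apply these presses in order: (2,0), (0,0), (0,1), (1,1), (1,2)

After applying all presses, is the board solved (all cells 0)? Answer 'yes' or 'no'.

After press 1 at (2,0):
0 1 1 1
1 0 0 1
1 0 1 0

After press 2 at (0,0):
1 0 1 1
0 0 0 1
1 0 1 0

After press 3 at (0,1):
0 1 0 1
0 1 0 1
1 0 1 0

After press 4 at (1,1):
0 0 0 1
1 0 1 1
1 1 1 0

After press 5 at (1,2):
0 0 1 1
1 1 0 0
1 1 0 0

Lights still on: 6

Answer: no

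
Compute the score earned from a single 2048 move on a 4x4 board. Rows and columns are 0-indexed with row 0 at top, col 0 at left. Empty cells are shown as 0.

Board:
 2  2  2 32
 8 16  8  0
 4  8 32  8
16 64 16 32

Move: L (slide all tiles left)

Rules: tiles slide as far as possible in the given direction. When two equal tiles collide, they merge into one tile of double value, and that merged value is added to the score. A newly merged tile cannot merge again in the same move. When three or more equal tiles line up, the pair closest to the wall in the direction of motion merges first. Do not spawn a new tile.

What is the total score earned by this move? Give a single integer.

Slide left:
row 0: [2, 2, 2, 32] -> [4, 2, 32, 0]  score +4 (running 4)
row 1: [8, 16, 8, 0] -> [8, 16, 8, 0]  score +0 (running 4)
row 2: [4, 8, 32, 8] -> [4, 8, 32, 8]  score +0 (running 4)
row 3: [16, 64, 16, 32] -> [16, 64, 16, 32]  score +0 (running 4)
Board after move:
 4  2 32  0
 8 16  8  0
 4  8 32  8
16 64 16 32

Answer: 4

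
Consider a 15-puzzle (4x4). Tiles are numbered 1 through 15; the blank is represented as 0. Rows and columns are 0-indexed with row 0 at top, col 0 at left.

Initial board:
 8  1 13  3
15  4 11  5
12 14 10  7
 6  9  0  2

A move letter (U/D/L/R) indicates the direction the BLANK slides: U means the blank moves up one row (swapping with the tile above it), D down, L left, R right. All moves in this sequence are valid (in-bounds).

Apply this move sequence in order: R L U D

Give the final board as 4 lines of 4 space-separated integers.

Answer:  8  1 13  3
15  4 11  5
12 14 10  7
 6  9  0  2

Derivation:
After move 1 (R):
 8  1 13  3
15  4 11  5
12 14 10  7
 6  9  2  0

After move 2 (L):
 8  1 13  3
15  4 11  5
12 14 10  7
 6  9  0  2

After move 3 (U):
 8  1 13  3
15  4 11  5
12 14  0  7
 6  9 10  2

After move 4 (D):
 8  1 13  3
15  4 11  5
12 14 10  7
 6  9  0  2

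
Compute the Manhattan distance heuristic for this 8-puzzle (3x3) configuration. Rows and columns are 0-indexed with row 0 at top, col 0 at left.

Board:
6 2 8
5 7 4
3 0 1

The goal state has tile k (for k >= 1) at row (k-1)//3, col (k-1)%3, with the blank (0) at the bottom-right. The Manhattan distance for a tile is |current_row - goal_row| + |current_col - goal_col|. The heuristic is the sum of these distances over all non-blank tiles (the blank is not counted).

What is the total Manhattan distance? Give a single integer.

Answer: 19

Derivation:
Tile 6: (0,0)->(1,2) = 3
Tile 2: (0,1)->(0,1) = 0
Tile 8: (0,2)->(2,1) = 3
Tile 5: (1,0)->(1,1) = 1
Tile 7: (1,1)->(2,0) = 2
Tile 4: (1,2)->(1,0) = 2
Tile 3: (2,0)->(0,2) = 4
Tile 1: (2,2)->(0,0) = 4
Sum: 3 + 0 + 3 + 1 + 2 + 2 + 4 + 4 = 19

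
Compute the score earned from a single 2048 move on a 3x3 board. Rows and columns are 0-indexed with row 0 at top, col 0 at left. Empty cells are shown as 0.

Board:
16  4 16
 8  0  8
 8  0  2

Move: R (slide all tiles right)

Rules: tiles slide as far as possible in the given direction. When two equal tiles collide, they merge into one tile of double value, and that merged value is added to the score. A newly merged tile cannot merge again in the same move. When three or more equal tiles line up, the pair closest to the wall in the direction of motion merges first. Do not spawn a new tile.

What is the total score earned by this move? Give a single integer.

Slide right:
row 0: [16, 4, 16] -> [16, 4, 16]  score +0 (running 0)
row 1: [8, 0, 8] -> [0, 0, 16]  score +16 (running 16)
row 2: [8, 0, 2] -> [0, 8, 2]  score +0 (running 16)
Board after move:
16  4 16
 0  0 16
 0  8  2

Answer: 16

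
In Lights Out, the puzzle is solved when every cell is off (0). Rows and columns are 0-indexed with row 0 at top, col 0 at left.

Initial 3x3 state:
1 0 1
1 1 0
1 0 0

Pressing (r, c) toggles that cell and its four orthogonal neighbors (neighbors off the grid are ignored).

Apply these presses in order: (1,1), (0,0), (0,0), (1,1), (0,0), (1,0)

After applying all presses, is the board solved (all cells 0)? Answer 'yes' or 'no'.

Answer: no

Derivation:
After press 1 at (1,1):
1 1 1
0 0 1
1 1 0

After press 2 at (0,0):
0 0 1
1 0 1
1 1 0

After press 3 at (0,0):
1 1 1
0 0 1
1 1 0

After press 4 at (1,1):
1 0 1
1 1 0
1 0 0

After press 5 at (0,0):
0 1 1
0 1 0
1 0 0

After press 6 at (1,0):
1 1 1
1 0 0
0 0 0

Lights still on: 4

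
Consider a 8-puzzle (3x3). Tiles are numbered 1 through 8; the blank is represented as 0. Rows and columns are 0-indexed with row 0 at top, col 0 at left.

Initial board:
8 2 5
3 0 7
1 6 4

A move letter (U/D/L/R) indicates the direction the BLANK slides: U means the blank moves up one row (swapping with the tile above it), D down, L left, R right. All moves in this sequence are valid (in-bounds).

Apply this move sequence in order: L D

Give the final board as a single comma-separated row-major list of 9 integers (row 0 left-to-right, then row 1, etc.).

After move 1 (L):
8 2 5
0 3 7
1 6 4

After move 2 (D):
8 2 5
1 3 7
0 6 4

Answer: 8, 2, 5, 1, 3, 7, 0, 6, 4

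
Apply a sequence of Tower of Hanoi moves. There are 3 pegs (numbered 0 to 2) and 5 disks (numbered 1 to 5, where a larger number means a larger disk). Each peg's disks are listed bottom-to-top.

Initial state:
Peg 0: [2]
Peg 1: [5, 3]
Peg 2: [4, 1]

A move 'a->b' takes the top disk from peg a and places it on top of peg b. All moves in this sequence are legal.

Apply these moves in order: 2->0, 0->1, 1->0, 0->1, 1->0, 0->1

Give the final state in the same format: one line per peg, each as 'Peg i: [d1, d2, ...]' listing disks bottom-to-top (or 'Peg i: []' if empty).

Answer: Peg 0: [2]
Peg 1: [5, 3, 1]
Peg 2: [4]

Derivation:
After move 1 (2->0):
Peg 0: [2, 1]
Peg 1: [5, 3]
Peg 2: [4]

After move 2 (0->1):
Peg 0: [2]
Peg 1: [5, 3, 1]
Peg 2: [4]

After move 3 (1->0):
Peg 0: [2, 1]
Peg 1: [5, 3]
Peg 2: [4]

After move 4 (0->1):
Peg 0: [2]
Peg 1: [5, 3, 1]
Peg 2: [4]

After move 5 (1->0):
Peg 0: [2, 1]
Peg 1: [5, 3]
Peg 2: [4]

After move 6 (0->1):
Peg 0: [2]
Peg 1: [5, 3, 1]
Peg 2: [4]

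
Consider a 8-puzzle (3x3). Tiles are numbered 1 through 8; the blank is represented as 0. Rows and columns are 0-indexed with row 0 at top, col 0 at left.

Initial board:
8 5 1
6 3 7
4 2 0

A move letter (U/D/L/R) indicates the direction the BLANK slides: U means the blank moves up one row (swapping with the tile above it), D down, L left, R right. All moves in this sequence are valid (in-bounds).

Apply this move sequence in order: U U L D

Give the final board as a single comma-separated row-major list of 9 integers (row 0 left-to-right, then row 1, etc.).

Answer: 8, 3, 5, 6, 0, 1, 4, 2, 7

Derivation:
After move 1 (U):
8 5 1
6 3 0
4 2 7

After move 2 (U):
8 5 0
6 3 1
4 2 7

After move 3 (L):
8 0 5
6 3 1
4 2 7

After move 4 (D):
8 3 5
6 0 1
4 2 7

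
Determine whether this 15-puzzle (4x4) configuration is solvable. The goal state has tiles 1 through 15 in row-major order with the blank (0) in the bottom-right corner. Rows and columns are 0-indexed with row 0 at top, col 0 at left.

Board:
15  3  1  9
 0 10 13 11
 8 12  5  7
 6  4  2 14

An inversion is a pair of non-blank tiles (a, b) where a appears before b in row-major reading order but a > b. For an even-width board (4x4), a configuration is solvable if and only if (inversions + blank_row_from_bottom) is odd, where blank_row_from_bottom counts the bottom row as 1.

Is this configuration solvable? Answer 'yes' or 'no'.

Answer: yes

Derivation:
Inversions: 60
Blank is in row 1 (0-indexed from top), which is row 3 counting from the bottom (bottom = 1).
60 + 3 = 63, which is odd, so the puzzle is solvable.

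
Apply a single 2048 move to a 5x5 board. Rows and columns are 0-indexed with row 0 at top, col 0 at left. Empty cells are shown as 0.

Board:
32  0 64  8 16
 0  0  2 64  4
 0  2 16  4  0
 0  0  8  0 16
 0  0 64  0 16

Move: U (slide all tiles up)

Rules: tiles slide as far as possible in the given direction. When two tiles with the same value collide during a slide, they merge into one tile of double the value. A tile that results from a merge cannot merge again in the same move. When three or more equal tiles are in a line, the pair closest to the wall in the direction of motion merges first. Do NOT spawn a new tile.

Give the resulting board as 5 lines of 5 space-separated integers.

Answer: 32  2 64  8 16
 0  0  2 64  4
 0  0 16  4 32
 0  0  8  0  0
 0  0 64  0  0

Derivation:
Slide up:
col 0: [32, 0, 0, 0, 0] -> [32, 0, 0, 0, 0]
col 1: [0, 0, 2, 0, 0] -> [2, 0, 0, 0, 0]
col 2: [64, 2, 16, 8, 64] -> [64, 2, 16, 8, 64]
col 3: [8, 64, 4, 0, 0] -> [8, 64, 4, 0, 0]
col 4: [16, 4, 0, 16, 16] -> [16, 4, 32, 0, 0]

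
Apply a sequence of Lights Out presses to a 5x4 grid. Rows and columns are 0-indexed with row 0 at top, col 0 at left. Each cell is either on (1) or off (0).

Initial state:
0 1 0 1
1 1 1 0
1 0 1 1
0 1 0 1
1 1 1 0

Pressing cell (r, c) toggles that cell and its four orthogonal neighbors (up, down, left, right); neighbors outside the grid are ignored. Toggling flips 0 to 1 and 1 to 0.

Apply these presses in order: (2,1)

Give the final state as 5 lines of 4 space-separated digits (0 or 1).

Answer: 0 1 0 1
1 0 1 0
0 1 0 1
0 0 0 1
1 1 1 0

Derivation:
After press 1 at (2,1):
0 1 0 1
1 0 1 0
0 1 0 1
0 0 0 1
1 1 1 0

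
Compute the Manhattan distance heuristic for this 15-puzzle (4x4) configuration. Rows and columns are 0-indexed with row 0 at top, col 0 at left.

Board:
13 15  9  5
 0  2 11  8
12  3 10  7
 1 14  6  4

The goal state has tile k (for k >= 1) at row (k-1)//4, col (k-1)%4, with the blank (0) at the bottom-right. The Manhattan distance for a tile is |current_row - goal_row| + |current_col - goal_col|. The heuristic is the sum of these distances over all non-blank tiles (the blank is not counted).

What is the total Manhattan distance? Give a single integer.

Tile 13: (0,0)->(3,0) = 3
Tile 15: (0,1)->(3,2) = 4
Tile 9: (0,2)->(2,0) = 4
Tile 5: (0,3)->(1,0) = 4
Tile 2: (1,1)->(0,1) = 1
Tile 11: (1,2)->(2,2) = 1
Tile 8: (1,3)->(1,3) = 0
Tile 12: (2,0)->(2,3) = 3
Tile 3: (2,1)->(0,2) = 3
Tile 10: (2,2)->(2,1) = 1
Tile 7: (2,3)->(1,2) = 2
Tile 1: (3,0)->(0,0) = 3
Tile 14: (3,1)->(3,1) = 0
Tile 6: (3,2)->(1,1) = 3
Tile 4: (3,3)->(0,3) = 3
Sum: 3 + 4 + 4 + 4 + 1 + 1 + 0 + 3 + 3 + 1 + 2 + 3 + 0 + 3 + 3 = 35

Answer: 35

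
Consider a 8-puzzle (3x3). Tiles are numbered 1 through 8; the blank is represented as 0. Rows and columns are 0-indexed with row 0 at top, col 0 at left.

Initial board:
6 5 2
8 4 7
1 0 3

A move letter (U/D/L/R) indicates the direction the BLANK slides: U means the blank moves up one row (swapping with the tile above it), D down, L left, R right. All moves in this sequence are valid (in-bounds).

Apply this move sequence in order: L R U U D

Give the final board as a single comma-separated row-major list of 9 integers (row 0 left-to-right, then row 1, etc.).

After move 1 (L):
6 5 2
8 4 7
0 1 3

After move 2 (R):
6 5 2
8 4 7
1 0 3

After move 3 (U):
6 5 2
8 0 7
1 4 3

After move 4 (U):
6 0 2
8 5 7
1 4 3

After move 5 (D):
6 5 2
8 0 7
1 4 3

Answer: 6, 5, 2, 8, 0, 7, 1, 4, 3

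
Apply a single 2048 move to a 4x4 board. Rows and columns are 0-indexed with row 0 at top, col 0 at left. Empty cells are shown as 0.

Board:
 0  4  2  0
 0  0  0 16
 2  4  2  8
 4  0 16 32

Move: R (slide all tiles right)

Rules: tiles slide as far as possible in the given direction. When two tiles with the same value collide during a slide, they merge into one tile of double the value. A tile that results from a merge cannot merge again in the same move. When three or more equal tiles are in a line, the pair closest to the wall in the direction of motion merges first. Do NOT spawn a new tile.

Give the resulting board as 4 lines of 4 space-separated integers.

Answer:  0  0  4  2
 0  0  0 16
 2  4  2  8
 0  4 16 32

Derivation:
Slide right:
row 0: [0, 4, 2, 0] -> [0, 0, 4, 2]
row 1: [0, 0, 0, 16] -> [0, 0, 0, 16]
row 2: [2, 4, 2, 8] -> [2, 4, 2, 8]
row 3: [4, 0, 16, 32] -> [0, 4, 16, 32]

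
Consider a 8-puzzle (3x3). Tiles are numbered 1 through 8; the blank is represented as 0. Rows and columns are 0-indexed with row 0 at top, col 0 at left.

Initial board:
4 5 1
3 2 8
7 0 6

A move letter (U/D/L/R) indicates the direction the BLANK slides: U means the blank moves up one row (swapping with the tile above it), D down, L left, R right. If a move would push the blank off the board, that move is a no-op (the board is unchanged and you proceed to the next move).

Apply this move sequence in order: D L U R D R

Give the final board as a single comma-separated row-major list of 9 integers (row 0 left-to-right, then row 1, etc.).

Answer: 4, 5, 1, 2, 7, 8, 3, 6, 0

Derivation:
After move 1 (D):
4 5 1
3 2 8
7 0 6

After move 2 (L):
4 5 1
3 2 8
0 7 6

After move 3 (U):
4 5 1
0 2 8
3 7 6

After move 4 (R):
4 5 1
2 0 8
3 7 6

After move 5 (D):
4 5 1
2 7 8
3 0 6

After move 6 (R):
4 5 1
2 7 8
3 6 0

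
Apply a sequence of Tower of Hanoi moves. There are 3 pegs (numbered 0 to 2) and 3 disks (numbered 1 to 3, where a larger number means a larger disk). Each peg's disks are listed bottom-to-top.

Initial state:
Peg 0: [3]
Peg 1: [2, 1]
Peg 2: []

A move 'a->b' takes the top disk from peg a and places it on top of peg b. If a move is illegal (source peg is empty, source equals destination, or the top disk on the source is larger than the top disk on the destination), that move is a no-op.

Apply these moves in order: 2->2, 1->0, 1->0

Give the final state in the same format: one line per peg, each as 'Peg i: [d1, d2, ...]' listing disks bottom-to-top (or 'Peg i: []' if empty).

After move 1 (2->2):
Peg 0: [3]
Peg 1: [2, 1]
Peg 2: []

After move 2 (1->0):
Peg 0: [3, 1]
Peg 1: [2]
Peg 2: []

After move 3 (1->0):
Peg 0: [3, 1]
Peg 1: [2]
Peg 2: []

Answer: Peg 0: [3, 1]
Peg 1: [2]
Peg 2: []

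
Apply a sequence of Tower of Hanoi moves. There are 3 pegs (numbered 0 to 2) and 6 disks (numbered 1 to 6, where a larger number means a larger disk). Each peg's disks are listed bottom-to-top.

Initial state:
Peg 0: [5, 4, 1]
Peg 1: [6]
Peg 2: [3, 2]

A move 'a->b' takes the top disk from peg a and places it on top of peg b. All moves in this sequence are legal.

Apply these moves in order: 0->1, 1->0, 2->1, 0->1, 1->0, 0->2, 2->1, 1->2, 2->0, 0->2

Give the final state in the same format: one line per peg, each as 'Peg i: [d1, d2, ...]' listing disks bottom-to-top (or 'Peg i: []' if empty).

Answer: Peg 0: [5, 4]
Peg 1: [6, 2]
Peg 2: [3, 1]

Derivation:
After move 1 (0->1):
Peg 0: [5, 4]
Peg 1: [6, 1]
Peg 2: [3, 2]

After move 2 (1->0):
Peg 0: [5, 4, 1]
Peg 1: [6]
Peg 2: [3, 2]

After move 3 (2->1):
Peg 0: [5, 4, 1]
Peg 1: [6, 2]
Peg 2: [3]

After move 4 (0->1):
Peg 0: [5, 4]
Peg 1: [6, 2, 1]
Peg 2: [3]

After move 5 (1->0):
Peg 0: [5, 4, 1]
Peg 1: [6, 2]
Peg 2: [3]

After move 6 (0->2):
Peg 0: [5, 4]
Peg 1: [6, 2]
Peg 2: [3, 1]

After move 7 (2->1):
Peg 0: [5, 4]
Peg 1: [6, 2, 1]
Peg 2: [3]

After move 8 (1->2):
Peg 0: [5, 4]
Peg 1: [6, 2]
Peg 2: [3, 1]

After move 9 (2->0):
Peg 0: [5, 4, 1]
Peg 1: [6, 2]
Peg 2: [3]

After move 10 (0->2):
Peg 0: [5, 4]
Peg 1: [6, 2]
Peg 2: [3, 1]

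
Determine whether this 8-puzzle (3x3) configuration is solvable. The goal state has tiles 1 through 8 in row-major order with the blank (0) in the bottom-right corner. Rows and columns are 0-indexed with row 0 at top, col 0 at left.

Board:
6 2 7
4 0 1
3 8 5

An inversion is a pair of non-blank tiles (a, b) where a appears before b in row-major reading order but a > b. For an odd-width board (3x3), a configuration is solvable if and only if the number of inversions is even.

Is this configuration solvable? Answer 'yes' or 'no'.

Inversions (pairs i<j in row-major order where tile[i] > tile[j] > 0): 13
13 is odd, so the puzzle is not solvable.

Answer: no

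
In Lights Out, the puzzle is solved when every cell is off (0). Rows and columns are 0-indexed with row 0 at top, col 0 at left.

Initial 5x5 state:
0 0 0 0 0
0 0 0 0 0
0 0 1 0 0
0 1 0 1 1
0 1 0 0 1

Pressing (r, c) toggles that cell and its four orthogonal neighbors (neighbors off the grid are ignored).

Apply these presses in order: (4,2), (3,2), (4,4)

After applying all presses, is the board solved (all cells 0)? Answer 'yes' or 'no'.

Answer: yes

Derivation:
After press 1 at (4,2):
0 0 0 0 0
0 0 0 0 0
0 0 1 0 0
0 1 1 1 1
0 0 1 1 1

After press 2 at (3,2):
0 0 0 0 0
0 0 0 0 0
0 0 0 0 0
0 0 0 0 1
0 0 0 1 1

After press 3 at (4,4):
0 0 0 0 0
0 0 0 0 0
0 0 0 0 0
0 0 0 0 0
0 0 0 0 0

Lights still on: 0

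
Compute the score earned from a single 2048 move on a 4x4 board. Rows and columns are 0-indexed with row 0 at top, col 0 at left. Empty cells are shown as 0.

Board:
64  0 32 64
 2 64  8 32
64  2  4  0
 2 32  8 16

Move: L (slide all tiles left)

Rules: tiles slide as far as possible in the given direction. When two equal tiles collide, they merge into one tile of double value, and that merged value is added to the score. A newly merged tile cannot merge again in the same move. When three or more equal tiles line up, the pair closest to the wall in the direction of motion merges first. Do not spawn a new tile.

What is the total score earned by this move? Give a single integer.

Slide left:
row 0: [64, 0, 32, 64] -> [64, 32, 64, 0]  score +0 (running 0)
row 1: [2, 64, 8, 32] -> [2, 64, 8, 32]  score +0 (running 0)
row 2: [64, 2, 4, 0] -> [64, 2, 4, 0]  score +0 (running 0)
row 3: [2, 32, 8, 16] -> [2, 32, 8, 16]  score +0 (running 0)
Board after move:
64 32 64  0
 2 64  8 32
64  2  4  0
 2 32  8 16

Answer: 0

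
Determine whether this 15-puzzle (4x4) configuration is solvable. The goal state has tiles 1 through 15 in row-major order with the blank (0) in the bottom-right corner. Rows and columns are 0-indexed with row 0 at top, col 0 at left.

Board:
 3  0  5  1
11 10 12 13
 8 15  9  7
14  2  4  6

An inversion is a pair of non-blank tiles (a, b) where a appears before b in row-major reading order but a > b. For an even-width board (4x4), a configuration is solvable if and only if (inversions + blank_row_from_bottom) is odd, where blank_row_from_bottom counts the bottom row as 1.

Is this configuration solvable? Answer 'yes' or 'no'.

Answer: no

Derivation:
Inversions: 50
Blank is in row 0 (0-indexed from top), which is row 4 counting from the bottom (bottom = 1).
50 + 4 = 54, which is even, so the puzzle is not solvable.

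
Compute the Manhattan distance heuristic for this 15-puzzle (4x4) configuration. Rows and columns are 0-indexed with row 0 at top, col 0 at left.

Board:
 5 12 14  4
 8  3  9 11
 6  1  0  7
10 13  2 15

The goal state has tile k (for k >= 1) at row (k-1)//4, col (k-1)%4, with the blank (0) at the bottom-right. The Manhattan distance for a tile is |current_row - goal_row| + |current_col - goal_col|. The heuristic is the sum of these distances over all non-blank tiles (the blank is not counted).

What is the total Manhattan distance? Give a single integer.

Answer: 34

Derivation:
Tile 5: at (0,0), goal (1,0), distance |0-1|+|0-0| = 1
Tile 12: at (0,1), goal (2,3), distance |0-2|+|1-3| = 4
Tile 14: at (0,2), goal (3,1), distance |0-3|+|2-1| = 4
Tile 4: at (0,3), goal (0,3), distance |0-0|+|3-3| = 0
Tile 8: at (1,0), goal (1,3), distance |1-1|+|0-3| = 3
Tile 3: at (1,1), goal (0,2), distance |1-0|+|1-2| = 2
Tile 9: at (1,2), goal (2,0), distance |1-2|+|2-0| = 3
Tile 11: at (1,3), goal (2,2), distance |1-2|+|3-2| = 2
Tile 6: at (2,0), goal (1,1), distance |2-1|+|0-1| = 2
Tile 1: at (2,1), goal (0,0), distance |2-0|+|1-0| = 3
Tile 7: at (2,3), goal (1,2), distance |2-1|+|3-2| = 2
Tile 10: at (3,0), goal (2,1), distance |3-2|+|0-1| = 2
Tile 13: at (3,1), goal (3,0), distance |3-3|+|1-0| = 1
Tile 2: at (3,2), goal (0,1), distance |3-0|+|2-1| = 4
Tile 15: at (3,3), goal (3,2), distance |3-3|+|3-2| = 1
Sum: 1 + 4 + 4 + 0 + 3 + 2 + 3 + 2 + 2 + 3 + 2 + 2 + 1 + 4 + 1 = 34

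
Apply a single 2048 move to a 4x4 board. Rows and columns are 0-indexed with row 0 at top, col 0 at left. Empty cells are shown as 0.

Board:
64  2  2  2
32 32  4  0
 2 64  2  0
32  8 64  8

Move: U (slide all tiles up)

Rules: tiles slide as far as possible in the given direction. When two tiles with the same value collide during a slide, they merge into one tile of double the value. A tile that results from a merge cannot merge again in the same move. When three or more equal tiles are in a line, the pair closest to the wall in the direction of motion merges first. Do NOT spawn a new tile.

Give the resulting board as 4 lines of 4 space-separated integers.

Answer: 64  2  2  2
32 32  4  8
 2 64  2  0
32  8 64  0

Derivation:
Slide up:
col 0: [64, 32, 2, 32] -> [64, 32, 2, 32]
col 1: [2, 32, 64, 8] -> [2, 32, 64, 8]
col 2: [2, 4, 2, 64] -> [2, 4, 2, 64]
col 3: [2, 0, 0, 8] -> [2, 8, 0, 0]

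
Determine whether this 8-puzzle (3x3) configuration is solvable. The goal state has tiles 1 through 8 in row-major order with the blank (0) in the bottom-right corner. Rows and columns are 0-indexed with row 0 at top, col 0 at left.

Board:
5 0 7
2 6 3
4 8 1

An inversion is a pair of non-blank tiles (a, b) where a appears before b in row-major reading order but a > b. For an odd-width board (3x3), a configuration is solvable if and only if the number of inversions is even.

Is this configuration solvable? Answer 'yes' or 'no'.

Inversions (pairs i<j in row-major order where tile[i] > tile[j] > 0): 16
16 is even, so the puzzle is solvable.

Answer: yes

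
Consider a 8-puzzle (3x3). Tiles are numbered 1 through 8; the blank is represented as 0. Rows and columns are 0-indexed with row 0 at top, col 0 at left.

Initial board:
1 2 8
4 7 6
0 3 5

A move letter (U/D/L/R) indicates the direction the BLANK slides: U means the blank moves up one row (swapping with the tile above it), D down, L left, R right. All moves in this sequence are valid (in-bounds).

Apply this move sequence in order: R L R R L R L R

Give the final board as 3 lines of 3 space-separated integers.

Answer: 1 2 8
4 7 6
3 5 0

Derivation:
After move 1 (R):
1 2 8
4 7 6
3 0 5

After move 2 (L):
1 2 8
4 7 6
0 3 5

After move 3 (R):
1 2 8
4 7 6
3 0 5

After move 4 (R):
1 2 8
4 7 6
3 5 0

After move 5 (L):
1 2 8
4 7 6
3 0 5

After move 6 (R):
1 2 8
4 7 6
3 5 0

After move 7 (L):
1 2 8
4 7 6
3 0 5

After move 8 (R):
1 2 8
4 7 6
3 5 0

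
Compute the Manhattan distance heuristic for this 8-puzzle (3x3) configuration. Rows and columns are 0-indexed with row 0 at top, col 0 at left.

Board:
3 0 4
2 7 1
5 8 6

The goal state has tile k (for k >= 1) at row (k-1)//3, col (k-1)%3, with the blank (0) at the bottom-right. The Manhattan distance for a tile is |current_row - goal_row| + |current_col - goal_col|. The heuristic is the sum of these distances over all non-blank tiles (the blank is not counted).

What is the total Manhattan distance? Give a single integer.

Answer: 15

Derivation:
Tile 3: (0,0)->(0,2) = 2
Tile 4: (0,2)->(1,0) = 3
Tile 2: (1,0)->(0,1) = 2
Tile 7: (1,1)->(2,0) = 2
Tile 1: (1,2)->(0,0) = 3
Tile 5: (2,0)->(1,1) = 2
Tile 8: (2,1)->(2,1) = 0
Tile 6: (2,2)->(1,2) = 1
Sum: 2 + 3 + 2 + 2 + 3 + 2 + 0 + 1 = 15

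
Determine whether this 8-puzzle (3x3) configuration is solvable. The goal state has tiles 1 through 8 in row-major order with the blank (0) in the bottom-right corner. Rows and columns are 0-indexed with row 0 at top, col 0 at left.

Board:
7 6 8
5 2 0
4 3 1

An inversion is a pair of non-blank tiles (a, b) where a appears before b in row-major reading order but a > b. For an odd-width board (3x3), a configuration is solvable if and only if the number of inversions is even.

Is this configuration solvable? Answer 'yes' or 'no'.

Answer: yes

Derivation:
Inversions (pairs i<j in row-major order where tile[i] > tile[j] > 0): 24
24 is even, so the puzzle is solvable.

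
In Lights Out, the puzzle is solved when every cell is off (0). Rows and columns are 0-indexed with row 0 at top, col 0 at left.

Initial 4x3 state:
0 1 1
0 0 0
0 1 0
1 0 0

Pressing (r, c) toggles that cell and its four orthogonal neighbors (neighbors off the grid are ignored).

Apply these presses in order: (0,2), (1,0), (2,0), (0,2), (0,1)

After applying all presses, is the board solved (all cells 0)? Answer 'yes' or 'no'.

After press 1 at (0,2):
0 0 0
0 0 1
0 1 0
1 0 0

After press 2 at (1,0):
1 0 0
1 1 1
1 1 0
1 0 0

After press 3 at (2,0):
1 0 0
0 1 1
0 0 0
0 0 0

After press 4 at (0,2):
1 1 1
0 1 0
0 0 0
0 0 0

After press 5 at (0,1):
0 0 0
0 0 0
0 0 0
0 0 0

Lights still on: 0

Answer: yes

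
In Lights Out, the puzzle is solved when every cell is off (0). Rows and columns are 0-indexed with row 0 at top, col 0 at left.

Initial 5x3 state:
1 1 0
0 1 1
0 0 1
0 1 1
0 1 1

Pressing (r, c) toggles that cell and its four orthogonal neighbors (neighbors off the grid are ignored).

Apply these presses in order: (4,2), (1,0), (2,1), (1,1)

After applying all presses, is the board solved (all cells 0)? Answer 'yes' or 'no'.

After press 1 at (4,2):
1 1 0
0 1 1
0 0 1
0 1 0
0 0 0

After press 2 at (1,0):
0 1 0
1 0 1
1 0 1
0 1 0
0 0 0

After press 3 at (2,1):
0 1 0
1 1 1
0 1 0
0 0 0
0 0 0

After press 4 at (1,1):
0 0 0
0 0 0
0 0 0
0 0 0
0 0 0

Lights still on: 0

Answer: yes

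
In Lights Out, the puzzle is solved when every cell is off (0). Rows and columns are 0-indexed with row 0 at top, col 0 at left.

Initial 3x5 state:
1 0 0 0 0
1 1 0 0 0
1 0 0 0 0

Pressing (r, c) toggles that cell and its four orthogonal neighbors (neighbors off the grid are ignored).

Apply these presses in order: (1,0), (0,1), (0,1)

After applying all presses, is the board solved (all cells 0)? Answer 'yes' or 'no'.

After press 1 at (1,0):
0 0 0 0 0
0 0 0 0 0
0 0 0 0 0

After press 2 at (0,1):
1 1 1 0 0
0 1 0 0 0
0 0 0 0 0

After press 3 at (0,1):
0 0 0 0 0
0 0 0 0 0
0 0 0 0 0

Lights still on: 0

Answer: yes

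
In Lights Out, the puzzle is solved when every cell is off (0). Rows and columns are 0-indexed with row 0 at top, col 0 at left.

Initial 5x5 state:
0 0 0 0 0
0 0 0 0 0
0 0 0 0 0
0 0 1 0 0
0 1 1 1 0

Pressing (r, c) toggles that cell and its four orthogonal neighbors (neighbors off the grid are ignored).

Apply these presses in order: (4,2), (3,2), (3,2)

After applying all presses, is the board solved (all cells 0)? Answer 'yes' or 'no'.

Answer: yes

Derivation:
After press 1 at (4,2):
0 0 0 0 0
0 0 0 0 0
0 0 0 0 0
0 0 0 0 0
0 0 0 0 0

After press 2 at (3,2):
0 0 0 0 0
0 0 0 0 0
0 0 1 0 0
0 1 1 1 0
0 0 1 0 0

After press 3 at (3,2):
0 0 0 0 0
0 0 0 0 0
0 0 0 0 0
0 0 0 0 0
0 0 0 0 0

Lights still on: 0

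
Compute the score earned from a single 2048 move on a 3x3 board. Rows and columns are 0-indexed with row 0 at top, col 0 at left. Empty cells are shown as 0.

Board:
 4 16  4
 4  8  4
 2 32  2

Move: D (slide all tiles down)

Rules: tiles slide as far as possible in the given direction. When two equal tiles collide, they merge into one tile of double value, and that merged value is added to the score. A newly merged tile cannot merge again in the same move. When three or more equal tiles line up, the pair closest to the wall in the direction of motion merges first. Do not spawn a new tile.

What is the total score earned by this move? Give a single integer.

Slide down:
col 0: [4, 4, 2] -> [0, 8, 2]  score +8 (running 8)
col 1: [16, 8, 32] -> [16, 8, 32]  score +0 (running 8)
col 2: [4, 4, 2] -> [0, 8, 2]  score +8 (running 16)
Board after move:
 0 16  0
 8  8  8
 2 32  2

Answer: 16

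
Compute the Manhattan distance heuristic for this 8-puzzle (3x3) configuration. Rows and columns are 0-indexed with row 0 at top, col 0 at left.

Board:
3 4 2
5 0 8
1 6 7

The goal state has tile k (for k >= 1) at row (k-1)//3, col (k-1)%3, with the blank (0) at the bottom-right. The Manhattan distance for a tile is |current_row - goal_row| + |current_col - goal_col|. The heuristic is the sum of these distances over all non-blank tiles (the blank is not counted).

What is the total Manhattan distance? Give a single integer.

Tile 3: at (0,0), goal (0,2), distance |0-0|+|0-2| = 2
Tile 4: at (0,1), goal (1,0), distance |0-1|+|1-0| = 2
Tile 2: at (0,2), goal (0,1), distance |0-0|+|2-1| = 1
Tile 5: at (1,0), goal (1,1), distance |1-1|+|0-1| = 1
Tile 8: at (1,2), goal (2,1), distance |1-2|+|2-1| = 2
Tile 1: at (2,0), goal (0,0), distance |2-0|+|0-0| = 2
Tile 6: at (2,1), goal (1,2), distance |2-1|+|1-2| = 2
Tile 7: at (2,2), goal (2,0), distance |2-2|+|2-0| = 2
Sum: 2 + 2 + 1 + 1 + 2 + 2 + 2 + 2 = 14

Answer: 14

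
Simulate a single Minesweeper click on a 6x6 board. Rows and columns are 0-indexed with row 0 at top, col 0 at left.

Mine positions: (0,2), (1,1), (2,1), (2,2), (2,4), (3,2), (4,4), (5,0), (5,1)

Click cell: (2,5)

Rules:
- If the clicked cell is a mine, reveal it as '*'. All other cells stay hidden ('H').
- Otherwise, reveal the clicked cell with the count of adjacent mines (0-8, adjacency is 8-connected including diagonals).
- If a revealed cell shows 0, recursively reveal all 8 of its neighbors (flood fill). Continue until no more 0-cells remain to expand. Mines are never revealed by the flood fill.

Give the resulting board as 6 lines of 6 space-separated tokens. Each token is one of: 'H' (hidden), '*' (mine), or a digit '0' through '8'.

H H H H H H
H H H H H H
H H H H H 1
H H H H H H
H H H H H H
H H H H H H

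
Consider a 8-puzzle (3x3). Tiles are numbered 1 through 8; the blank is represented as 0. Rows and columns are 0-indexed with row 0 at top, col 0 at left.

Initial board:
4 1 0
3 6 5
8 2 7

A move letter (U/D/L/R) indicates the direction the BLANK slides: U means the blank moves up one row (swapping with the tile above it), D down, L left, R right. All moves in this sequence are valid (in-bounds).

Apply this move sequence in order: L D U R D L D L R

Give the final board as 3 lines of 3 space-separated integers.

After move 1 (L):
4 0 1
3 6 5
8 2 7

After move 2 (D):
4 6 1
3 0 5
8 2 7

After move 3 (U):
4 0 1
3 6 5
8 2 7

After move 4 (R):
4 1 0
3 6 5
8 2 7

After move 5 (D):
4 1 5
3 6 0
8 2 7

After move 6 (L):
4 1 5
3 0 6
8 2 7

After move 7 (D):
4 1 5
3 2 6
8 0 7

After move 8 (L):
4 1 5
3 2 6
0 8 7

After move 9 (R):
4 1 5
3 2 6
8 0 7

Answer: 4 1 5
3 2 6
8 0 7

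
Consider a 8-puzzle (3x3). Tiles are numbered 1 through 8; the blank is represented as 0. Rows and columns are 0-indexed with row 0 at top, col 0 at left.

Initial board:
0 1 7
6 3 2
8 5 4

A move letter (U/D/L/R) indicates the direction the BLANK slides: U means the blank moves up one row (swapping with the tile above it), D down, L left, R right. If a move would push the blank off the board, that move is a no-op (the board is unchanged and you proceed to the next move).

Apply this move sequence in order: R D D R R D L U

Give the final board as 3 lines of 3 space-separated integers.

Answer: 1 3 7
6 0 2
8 5 4

Derivation:
After move 1 (R):
1 0 7
6 3 2
8 5 4

After move 2 (D):
1 3 7
6 0 2
8 5 4

After move 3 (D):
1 3 7
6 5 2
8 0 4

After move 4 (R):
1 3 7
6 5 2
8 4 0

After move 5 (R):
1 3 7
6 5 2
8 4 0

After move 6 (D):
1 3 7
6 5 2
8 4 0

After move 7 (L):
1 3 7
6 5 2
8 0 4

After move 8 (U):
1 3 7
6 0 2
8 5 4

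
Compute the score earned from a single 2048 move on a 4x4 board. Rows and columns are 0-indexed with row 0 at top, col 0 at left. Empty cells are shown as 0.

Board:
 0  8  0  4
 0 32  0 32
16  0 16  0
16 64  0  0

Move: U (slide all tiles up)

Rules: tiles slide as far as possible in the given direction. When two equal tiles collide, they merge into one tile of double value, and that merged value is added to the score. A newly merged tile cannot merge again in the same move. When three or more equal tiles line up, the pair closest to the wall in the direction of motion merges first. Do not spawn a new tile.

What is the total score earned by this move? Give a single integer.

Answer: 32

Derivation:
Slide up:
col 0: [0, 0, 16, 16] -> [32, 0, 0, 0]  score +32 (running 32)
col 1: [8, 32, 0, 64] -> [8, 32, 64, 0]  score +0 (running 32)
col 2: [0, 0, 16, 0] -> [16, 0, 0, 0]  score +0 (running 32)
col 3: [4, 32, 0, 0] -> [4, 32, 0, 0]  score +0 (running 32)
Board after move:
32  8 16  4
 0 32  0 32
 0 64  0  0
 0  0  0  0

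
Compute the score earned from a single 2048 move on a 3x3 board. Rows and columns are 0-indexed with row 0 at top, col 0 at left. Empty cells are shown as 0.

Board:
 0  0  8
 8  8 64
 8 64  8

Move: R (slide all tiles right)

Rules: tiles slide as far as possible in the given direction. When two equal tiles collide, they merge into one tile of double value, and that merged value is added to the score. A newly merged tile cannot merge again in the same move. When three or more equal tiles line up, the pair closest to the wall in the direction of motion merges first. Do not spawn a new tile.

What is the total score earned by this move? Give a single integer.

Slide right:
row 0: [0, 0, 8] -> [0, 0, 8]  score +0 (running 0)
row 1: [8, 8, 64] -> [0, 16, 64]  score +16 (running 16)
row 2: [8, 64, 8] -> [8, 64, 8]  score +0 (running 16)
Board after move:
 0  0  8
 0 16 64
 8 64  8

Answer: 16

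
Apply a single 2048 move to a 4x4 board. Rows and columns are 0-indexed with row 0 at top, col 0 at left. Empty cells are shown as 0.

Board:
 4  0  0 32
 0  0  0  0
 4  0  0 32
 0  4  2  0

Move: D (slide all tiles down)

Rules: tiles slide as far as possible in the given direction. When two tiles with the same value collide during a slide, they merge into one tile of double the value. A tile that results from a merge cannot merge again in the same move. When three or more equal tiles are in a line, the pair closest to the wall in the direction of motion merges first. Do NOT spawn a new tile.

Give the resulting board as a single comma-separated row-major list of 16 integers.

Slide down:
col 0: [4, 0, 4, 0] -> [0, 0, 0, 8]
col 1: [0, 0, 0, 4] -> [0, 0, 0, 4]
col 2: [0, 0, 0, 2] -> [0, 0, 0, 2]
col 3: [32, 0, 32, 0] -> [0, 0, 0, 64]

Answer: 0, 0, 0, 0, 0, 0, 0, 0, 0, 0, 0, 0, 8, 4, 2, 64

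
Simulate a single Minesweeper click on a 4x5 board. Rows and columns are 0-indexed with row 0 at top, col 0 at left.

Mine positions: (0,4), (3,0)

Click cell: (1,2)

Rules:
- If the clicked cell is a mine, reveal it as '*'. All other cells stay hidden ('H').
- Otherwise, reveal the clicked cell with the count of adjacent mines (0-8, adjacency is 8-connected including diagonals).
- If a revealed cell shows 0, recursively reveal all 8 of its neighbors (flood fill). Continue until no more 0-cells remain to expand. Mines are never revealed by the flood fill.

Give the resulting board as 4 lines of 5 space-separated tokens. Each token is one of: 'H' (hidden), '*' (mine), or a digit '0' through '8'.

0 0 0 1 H
0 0 0 1 1
1 1 0 0 0
H 1 0 0 0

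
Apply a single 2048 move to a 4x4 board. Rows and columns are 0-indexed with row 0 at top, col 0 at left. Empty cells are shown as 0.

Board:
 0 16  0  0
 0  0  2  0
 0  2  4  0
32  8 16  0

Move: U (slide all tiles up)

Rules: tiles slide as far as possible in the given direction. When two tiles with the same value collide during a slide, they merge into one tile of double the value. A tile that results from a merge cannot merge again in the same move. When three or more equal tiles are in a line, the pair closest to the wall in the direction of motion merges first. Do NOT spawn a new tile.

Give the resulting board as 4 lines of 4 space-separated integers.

Slide up:
col 0: [0, 0, 0, 32] -> [32, 0, 0, 0]
col 1: [16, 0, 2, 8] -> [16, 2, 8, 0]
col 2: [0, 2, 4, 16] -> [2, 4, 16, 0]
col 3: [0, 0, 0, 0] -> [0, 0, 0, 0]

Answer: 32 16  2  0
 0  2  4  0
 0  8 16  0
 0  0  0  0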